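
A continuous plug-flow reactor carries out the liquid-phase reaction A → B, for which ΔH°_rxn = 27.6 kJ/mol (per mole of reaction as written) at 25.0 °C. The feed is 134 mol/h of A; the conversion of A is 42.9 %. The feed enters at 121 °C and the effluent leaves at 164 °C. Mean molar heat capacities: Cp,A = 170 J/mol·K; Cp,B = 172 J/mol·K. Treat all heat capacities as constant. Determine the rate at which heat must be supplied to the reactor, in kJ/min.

Q_in = 43.0 kJ/min

Extent of reaction ξ = 0.429 × 134 = 57.486 mol/h
Reaction term: ξ·ΔH°_rxn = 57.486 × 27.6 = 1586.6 kJ/h
Sensible, feed 121→25 °C: -2186.9 kJ/h
Outlet flows (mol/h): A 76.514, B 57.486
Sensible, products 25→164 °C: 3182.4 kJ/h
Q = ΔH = 2582.1 kJ/h = 0.71726 kW
Heat supplied = 43.036 kJ/min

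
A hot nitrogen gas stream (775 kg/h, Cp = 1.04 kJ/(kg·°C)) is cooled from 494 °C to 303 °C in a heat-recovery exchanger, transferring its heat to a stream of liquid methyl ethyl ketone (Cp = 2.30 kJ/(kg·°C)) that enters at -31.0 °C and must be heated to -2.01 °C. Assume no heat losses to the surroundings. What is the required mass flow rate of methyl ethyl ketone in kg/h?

ṁ_c = 2310 kg/h

Heat released by hot stream: Q = 775 × 1.04 × (494 − 303) = 153950 kJ/h
Energy balance on cold side (adiabatic exchanger): Q = ṁ_c·Cp_c·(T_c,out − T_c,in)
ṁ_c = 153950 / [2.30 × (-2.01 − -31.0)] = 2308.8 kg/h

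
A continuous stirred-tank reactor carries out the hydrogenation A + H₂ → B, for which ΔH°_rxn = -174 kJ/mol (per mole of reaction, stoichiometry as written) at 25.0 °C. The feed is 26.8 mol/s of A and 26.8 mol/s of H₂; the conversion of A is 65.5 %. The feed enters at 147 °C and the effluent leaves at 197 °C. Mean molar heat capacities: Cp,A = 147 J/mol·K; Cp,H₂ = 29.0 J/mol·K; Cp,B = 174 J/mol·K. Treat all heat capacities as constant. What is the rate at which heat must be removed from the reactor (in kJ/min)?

Q_out = 169000 kJ/min

Extent of reaction ξ = 0.655 × 26.8 = 17.554 mol/s
Reaction term: ξ·ΔH°_rxn = 17.554 × -174 = -3054.4 kJ/s
Sensible, feed 147→25 °C: -575.45 kJ/s
Outlet flows (mol/s): A 9.246, H₂ 9.246, B 17.554
Sensible, products 25→197 °C: 805.25 kJ/s
Q = ΔH = -2824.6 kJ/s = -2824.6 kW
Heat removed = 169480 kJ/min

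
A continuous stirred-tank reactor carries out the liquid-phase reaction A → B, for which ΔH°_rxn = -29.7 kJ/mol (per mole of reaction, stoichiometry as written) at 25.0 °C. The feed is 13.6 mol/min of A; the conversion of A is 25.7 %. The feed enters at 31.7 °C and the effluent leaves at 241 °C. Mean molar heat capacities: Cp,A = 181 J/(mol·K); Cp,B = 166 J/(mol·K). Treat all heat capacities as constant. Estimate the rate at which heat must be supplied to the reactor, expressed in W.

Extent of reaction ξ = 0.257 × 13.6 = 3.4952 mol/min
Reaction term: ξ·ΔH°_rxn = 3.4952 × -29.7 = -103.81 kJ/min
Sensible, feed 31.7→25 °C: -16.493 kJ/min
Outlet flows (mol/min): A 10.105, B 3.4952
Sensible, products 25→241 °C: 520.38 kJ/min
Q = ΔH = 400.08 kJ/min = 6.668 kW
Heat supplied = 6668 W

Q_in = 6670 W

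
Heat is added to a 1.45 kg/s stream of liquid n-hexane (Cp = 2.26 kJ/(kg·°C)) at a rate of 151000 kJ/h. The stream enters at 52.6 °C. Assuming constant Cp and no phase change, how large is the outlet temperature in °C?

T_out = 65.4 °C

Q = 151000 kJ/h = 41.944 kJ/s
ΔT = Q/(ṁ·Cp) = 41.944/(1.45×2.26) = 12.8 K
T_out = 52.6 + 12.8 = 65.4 °C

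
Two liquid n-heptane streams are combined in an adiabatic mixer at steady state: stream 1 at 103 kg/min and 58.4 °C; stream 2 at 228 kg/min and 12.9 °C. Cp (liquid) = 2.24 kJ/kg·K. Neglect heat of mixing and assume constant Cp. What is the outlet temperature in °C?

T_out = 27.1 °C

No heat crosses the boundary, so H_out = H_in.
Σ ṁᵢCp,ᵢTᵢ = 103×2.24×58.4 + 228×2.24×12.9 = 20062
Σ ṁᵢCp,ᵢ = 103×2.24 + 228×2.24 = 741.44
T_out = 20062 / 741.44 = 27.059 °C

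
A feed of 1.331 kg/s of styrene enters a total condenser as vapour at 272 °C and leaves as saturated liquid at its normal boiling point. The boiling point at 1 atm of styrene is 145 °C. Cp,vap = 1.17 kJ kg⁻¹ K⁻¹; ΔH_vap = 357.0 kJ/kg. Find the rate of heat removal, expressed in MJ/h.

Q_c = 2420 MJ/h

vapour 272→145 °C: -148.59 kJ/kg
condensation at 145 °C: -357 kJ/kg
Δh = -148.59 + -357 = -505.59 kJ/kg
Q = ṁ·Δh = 1.331 kg/s × -505.59 kJ/kg = -672.94 kJ/s
|Q| = 672.94 kW = 2422.6 MJ/h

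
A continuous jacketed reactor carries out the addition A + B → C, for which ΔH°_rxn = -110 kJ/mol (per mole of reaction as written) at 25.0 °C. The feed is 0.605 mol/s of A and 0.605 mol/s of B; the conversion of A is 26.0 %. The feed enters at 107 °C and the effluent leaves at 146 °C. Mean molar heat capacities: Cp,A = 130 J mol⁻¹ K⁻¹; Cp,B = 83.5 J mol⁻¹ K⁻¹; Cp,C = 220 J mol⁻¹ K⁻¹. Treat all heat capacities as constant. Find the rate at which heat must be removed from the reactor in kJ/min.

Extent of reaction ξ = 0.260 × 0.605 = 0.1573 mol/s
Reaction term: ξ·ΔH°_rxn = 0.1573 × -110 = -17.303 kJ/s
Sensible, feed 107→25 °C: -10.592 kJ/s
Outlet flows (mol/s): A 0.4477, B 0.4477, C 0.1573
Sensible, products 25→146 °C: 15.753 kJ/s
Q = ΔH = -12.142 kJ/s = -12.142 kW
Heat removed = 728.51 kJ/min

Q_out = 729 kJ/min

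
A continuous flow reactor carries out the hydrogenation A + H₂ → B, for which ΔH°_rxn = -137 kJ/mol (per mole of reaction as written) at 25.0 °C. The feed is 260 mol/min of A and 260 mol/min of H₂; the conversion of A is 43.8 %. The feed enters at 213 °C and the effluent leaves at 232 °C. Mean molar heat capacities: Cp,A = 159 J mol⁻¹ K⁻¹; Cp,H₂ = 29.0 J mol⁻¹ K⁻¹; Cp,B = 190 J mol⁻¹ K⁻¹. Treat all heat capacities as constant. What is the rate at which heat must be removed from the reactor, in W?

Extent of reaction ξ = 0.438 × 260 = 113.88 mol/min
Reaction term: ξ·ΔH°_rxn = 113.88 × -137 = -15602 kJ/min
Sensible, feed 213→25 °C: -9189.4 kJ/min
Outlet flows (mol/min): A 146.12, H₂ 146.12, B 113.88
Sensible, products 25→232 °C: 10165 kJ/min
Q = ΔH = -14626 kJ/min = -243.76 kW
Heat removed = 243760 W

Q_out = 244000 W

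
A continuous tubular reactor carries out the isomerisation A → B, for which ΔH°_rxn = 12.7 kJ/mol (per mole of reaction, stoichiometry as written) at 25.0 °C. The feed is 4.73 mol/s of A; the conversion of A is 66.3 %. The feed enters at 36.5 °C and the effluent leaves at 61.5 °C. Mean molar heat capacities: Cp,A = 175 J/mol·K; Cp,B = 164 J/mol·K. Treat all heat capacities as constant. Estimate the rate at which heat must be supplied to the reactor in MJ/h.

Q_in = 213 MJ/h

Extent of reaction ξ = 0.663 × 4.73 = 3.136 mol/s
Reaction term: ξ·ΔH°_rxn = 3.136 × 12.7 = 39.827 kJ/s
Sensible, feed 36.5→25 °C: -9.5191 kJ/s
Outlet flows (mol/s): A 1.594, B 3.136
Sensible, products 25→61.5 °C: 28.954 kJ/s
Q = ΔH = 59.262 kJ/s = 59.262 kW
Heat supplied = 213.34 MJ/h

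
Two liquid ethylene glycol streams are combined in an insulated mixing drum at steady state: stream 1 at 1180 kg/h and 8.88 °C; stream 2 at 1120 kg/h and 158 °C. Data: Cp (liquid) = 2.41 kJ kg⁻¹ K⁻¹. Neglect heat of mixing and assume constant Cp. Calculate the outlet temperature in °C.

T_out = 81.5 °C

Adiabatic, steady state ⇒ Σ ṁᵢCp,ᵢ(T_out − Tᵢ) = 0
T_out = Σ ṁᵢCp,ᵢTᵢ / Σ ṁᵢCp,ᵢ
      = 451730 / 5543 = 81.495 °C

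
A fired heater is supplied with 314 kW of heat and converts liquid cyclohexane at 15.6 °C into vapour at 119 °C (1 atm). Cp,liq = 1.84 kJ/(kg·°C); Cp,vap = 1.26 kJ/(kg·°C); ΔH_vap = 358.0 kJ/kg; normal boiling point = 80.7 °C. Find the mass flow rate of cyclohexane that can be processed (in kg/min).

Δh = 1.84×(80.7−15.6) + 358.0 + 1.26×(119−80.7) = 526.04 kJ/kg
Q = 314 kW = 314 kJ/s = 18840 kJ/min
ṁ = Q/Δh = 18840 / 526.04 = 35.815 kg/min

ṁ = 35.8 kg/min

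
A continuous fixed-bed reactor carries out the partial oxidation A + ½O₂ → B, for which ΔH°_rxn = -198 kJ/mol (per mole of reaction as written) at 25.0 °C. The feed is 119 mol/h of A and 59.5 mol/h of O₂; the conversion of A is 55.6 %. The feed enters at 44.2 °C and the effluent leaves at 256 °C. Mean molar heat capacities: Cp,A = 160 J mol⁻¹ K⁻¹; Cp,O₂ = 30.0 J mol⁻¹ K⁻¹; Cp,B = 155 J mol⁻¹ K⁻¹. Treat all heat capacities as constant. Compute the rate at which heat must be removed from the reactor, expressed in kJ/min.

Extent of reaction ξ = 0.556 × 119 = 66.164 mol/h
Reaction term: ξ·ΔH°_rxn = 66.164 × -198 = -13100 kJ/h
Sensible, feed 44.2→25 °C: -399.84 kJ/h
Outlet flows (mol/h): A 52.836, O₂ 26.418, B 66.164
Sensible, products 25→256 °C: 4504.9 kJ/h
Q = ΔH = -8995.4 kJ/h = -2.4987 kW
Heat removed = 149.92 kJ/min

Q_out = 150 kJ/min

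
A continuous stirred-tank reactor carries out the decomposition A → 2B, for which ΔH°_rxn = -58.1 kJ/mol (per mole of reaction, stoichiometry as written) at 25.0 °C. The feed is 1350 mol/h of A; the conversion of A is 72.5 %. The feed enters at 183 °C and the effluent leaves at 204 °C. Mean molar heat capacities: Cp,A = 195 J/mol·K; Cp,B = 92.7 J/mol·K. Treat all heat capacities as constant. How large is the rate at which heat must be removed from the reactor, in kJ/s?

Q_out = 14.7 kJ/s

Extent of reaction ξ = 0.725 × 1350 = 978.75 mol/h
Reaction term: ξ·ΔH°_rxn = 978.75 × -58.1 = -56865 kJ/h
Sensible, feed 183→25 °C: -41594 kJ/h
Outlet flows (mol/h): A 371.25, B 1957.5
Sensible, products 25→204 °C: 45440 kJ/h
Q = ΔH = -53019 kJ/h = -14.728 kW
Heat removed = 14.728 kJ/s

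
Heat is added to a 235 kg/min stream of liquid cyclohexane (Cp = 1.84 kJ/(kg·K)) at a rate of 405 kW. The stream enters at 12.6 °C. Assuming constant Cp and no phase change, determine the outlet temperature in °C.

T_out = 68.8 °C

Q = 405 kW = 24300 kJ/min
ΔT = Q/(ṁ·Cp) = 24300/(235×1.84) = 56.198 K
T_out = 12.6 + 56.198 = 68.798 °C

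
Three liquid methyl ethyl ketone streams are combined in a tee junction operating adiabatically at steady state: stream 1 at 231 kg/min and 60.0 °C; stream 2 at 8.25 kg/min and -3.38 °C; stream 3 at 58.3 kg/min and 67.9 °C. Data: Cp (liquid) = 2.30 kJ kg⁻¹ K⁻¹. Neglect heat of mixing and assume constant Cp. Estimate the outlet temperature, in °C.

Adiabatic, steady state ⇒ Σ ṁᵢCp,ᵢ(T_out − Tᵢ) = 0
Σ ṁᵢCp,ᵢTᵢ = 231×2.30×60.0 + 8.25×2.30×-3.38 + 58.3×2.30×67.9 = 40919
Σ ṁᵢCp,ᵢ = 231×2.30 + 8.25×2.30 + 58.3×2.30 = 684.36
T_out = 40919 / 684.36 = 59.791 °C

T_out = 59.8 °C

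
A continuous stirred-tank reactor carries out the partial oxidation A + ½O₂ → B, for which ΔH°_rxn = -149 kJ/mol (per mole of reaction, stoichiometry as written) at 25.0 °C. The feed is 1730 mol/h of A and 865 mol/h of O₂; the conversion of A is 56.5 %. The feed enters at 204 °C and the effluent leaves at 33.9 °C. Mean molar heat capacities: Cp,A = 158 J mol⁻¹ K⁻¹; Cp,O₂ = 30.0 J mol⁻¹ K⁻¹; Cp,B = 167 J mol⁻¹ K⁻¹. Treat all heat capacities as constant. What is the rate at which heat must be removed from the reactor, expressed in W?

Q_out = 54600 W

Extent of reaction ξ = 0.565 × 1730 = 977.45 mol/h
Reaction term: ξ·ΔH°_rxn = 977.45 × -149 = -145640 kJ/h
Sensible, feed 204→25 °C: -53573 kJ/h
Outlet flows (mol/h): A 752.55, O₂ 376.28, B 977.45
Sensible, products 25→33.9 °C: 2611.5 kJ/h
Q = ΔH = -196600 kJ/h = -54.612 kW
Heat removed = 54612 W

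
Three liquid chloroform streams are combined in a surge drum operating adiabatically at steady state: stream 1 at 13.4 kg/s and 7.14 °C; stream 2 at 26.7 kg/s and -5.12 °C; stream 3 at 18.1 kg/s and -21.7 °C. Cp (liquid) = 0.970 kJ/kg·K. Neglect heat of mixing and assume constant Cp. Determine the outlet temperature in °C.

Energy balance with Q = 0: Σ ṁᵢCp,ᵢ(T_out − Tᵢ) = 0
Σ ṁᵢCp,ᵢTᵢ = 13.4×0.970×7.14 + 26.7×0.970×-5.12 + 18.1×0.970×-21.7 = -420.78
Σ ṁᵢCp,ᵢ = 13.4×0.970 + 26.7×0.970 + 18.1×0.970 = 56.454
T_out = -420.78 / 56.454 = -7.4536 °C

T_out = -7.45 °C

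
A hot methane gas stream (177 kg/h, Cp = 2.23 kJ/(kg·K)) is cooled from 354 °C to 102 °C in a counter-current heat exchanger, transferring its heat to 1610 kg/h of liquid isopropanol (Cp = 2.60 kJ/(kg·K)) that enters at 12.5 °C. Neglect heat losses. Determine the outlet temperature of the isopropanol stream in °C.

Heat released by hot stream: Q = 177 × 2.23 × (354 − 102) = 99467 kJ/h
Energy balance on cold side (adiabatic exchanger): Q = ṁ_c·Cp_c·(T_c,out − T_c,in)
T_c,out = 12.5 + 99467/(1610 × 2.60) = 36.262 °C

T_c,out = 36.3 °C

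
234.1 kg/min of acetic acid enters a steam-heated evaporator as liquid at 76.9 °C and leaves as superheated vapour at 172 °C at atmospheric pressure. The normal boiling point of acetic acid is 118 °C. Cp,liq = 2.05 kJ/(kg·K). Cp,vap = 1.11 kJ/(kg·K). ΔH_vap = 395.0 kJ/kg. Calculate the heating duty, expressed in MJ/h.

Q = 7570 MJ/h

liquid 76.9→118 °C: 84.255 kJ/kg
vaporisation at 118 °C: 395 kJ/kg
vapour 118→172 °C: 59.94 kJ/kg
Δh = 84.255 + 395 + 59.94 = 539.19 kJ/kg
Q = ṁ·Δh = 234.1 kg/min × 539.19 kJ/kg = 126230 kJ/min
|Q| = 2103.8 kW = 7573.5 MJ/h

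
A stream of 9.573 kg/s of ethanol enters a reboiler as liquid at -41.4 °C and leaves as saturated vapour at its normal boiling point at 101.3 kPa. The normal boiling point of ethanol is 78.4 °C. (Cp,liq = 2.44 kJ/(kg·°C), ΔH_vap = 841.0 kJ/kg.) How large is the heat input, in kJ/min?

liquid -41.4→78.4 °C: 292.31 kJ/kg
vaporisation at 78.4 °C: 841 kJ/kg
Δh = 292.31 + 841 = 1133.3 kJ/kg
Q = ṁ·Δh = 9.573 kg/s × 1133.3 kJ/kg = 10849 kJ/s
|Q| = 10849 kW = 650950 kJ/min

Q = 651000 kJ/min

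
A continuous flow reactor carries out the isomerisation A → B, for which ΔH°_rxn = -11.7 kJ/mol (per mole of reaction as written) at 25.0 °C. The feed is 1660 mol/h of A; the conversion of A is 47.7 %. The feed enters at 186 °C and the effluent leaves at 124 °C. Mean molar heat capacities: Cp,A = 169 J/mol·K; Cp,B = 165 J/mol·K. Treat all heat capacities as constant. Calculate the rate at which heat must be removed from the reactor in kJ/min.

Q_out = 450 kJ/min

Extent of reaction ξ = 0.477 × 1660 = 791.82 mol/h
Reaction term: ξ·ΔH°_rxn = 791.82 × -11.7 = -9264.3 kJ/h
Sensible, feed 186→25 °C: -45167 kJ/h
Outlet flows (mol/h): A 868.18, B 791.82
Sensible, products 25→124 °C: 27460 kJ/h
Q = ΔH = -26971 kJ/h = -7.492 kW
Heat removed = 449.52 kJ/min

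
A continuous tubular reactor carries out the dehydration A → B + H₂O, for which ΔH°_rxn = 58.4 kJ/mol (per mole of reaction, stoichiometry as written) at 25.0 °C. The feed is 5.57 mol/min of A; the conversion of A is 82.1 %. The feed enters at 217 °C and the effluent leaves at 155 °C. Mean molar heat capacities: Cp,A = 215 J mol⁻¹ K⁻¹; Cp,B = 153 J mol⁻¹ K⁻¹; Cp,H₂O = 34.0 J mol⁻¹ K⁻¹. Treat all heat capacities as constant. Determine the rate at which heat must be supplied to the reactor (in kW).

Q_in = 2.94 kW

Extent of reaction ξ = 0.821 × 5.57 = 4.573 mol/min
Reaction term: ξ·ΔH°_rxn = 4.573 × 58.4 = 267.06 kJ/min
Sensible, feed 217→25 °C: -229.93 kJ/min
Outlet flows (mol/min): A 0.99703, B 4.573, H₂O 4.573
Sensible, products 25→155 °C: 139.04 kJ/min
Q = ΔH = 176.17 kJ/min = 2.9361 kW
Heat supplied = 2.9361 kW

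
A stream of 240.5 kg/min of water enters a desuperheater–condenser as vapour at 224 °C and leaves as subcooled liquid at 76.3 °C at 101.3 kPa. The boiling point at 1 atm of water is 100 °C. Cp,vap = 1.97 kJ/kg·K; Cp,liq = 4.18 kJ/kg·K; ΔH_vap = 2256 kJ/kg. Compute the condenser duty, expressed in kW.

vapour 224→100 °C: -244.28 kJ/kg
condensation at 100 °C: -2256 kJ/kg
liquid 100→76.3 °C: -99.066 kJ/kg
Δh = -244.28 + -2256 + -99.066 = -2599.3 kJ/kg
Q = ṁ·Δh = 240.5 kg/min × -2599.3 kJ/kg = -625140 kJ/min
|Q| = 10419 kW

Q_c = 10400 kW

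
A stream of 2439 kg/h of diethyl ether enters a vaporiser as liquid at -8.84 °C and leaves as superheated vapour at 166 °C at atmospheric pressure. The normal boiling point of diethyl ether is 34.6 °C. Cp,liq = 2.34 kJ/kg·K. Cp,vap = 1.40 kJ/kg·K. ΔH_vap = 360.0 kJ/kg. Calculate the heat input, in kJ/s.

liquid -8.84→34.6 °C: 101.65 kJ/kg
vaporisation at 34.6 °C: 360 kJ/kg
vapour 34.6→166 °C: 183.96 kJ/kg
Δh = 101.65 + 360 + 183.96 = 645.61 kJ/kg
Q = ṁ·Δh = 2439 kg/h × 645.61 kJ/kg = 1.5746e+06 kJ/h
|Q| = 437.4 kW

Q = 437 kJ/s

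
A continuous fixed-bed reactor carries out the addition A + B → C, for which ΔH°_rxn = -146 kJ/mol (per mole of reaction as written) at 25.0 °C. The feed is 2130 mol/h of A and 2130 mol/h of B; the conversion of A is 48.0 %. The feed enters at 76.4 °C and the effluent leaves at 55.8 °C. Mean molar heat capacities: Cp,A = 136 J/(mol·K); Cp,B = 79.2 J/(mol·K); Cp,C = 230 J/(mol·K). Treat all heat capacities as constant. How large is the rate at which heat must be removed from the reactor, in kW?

Q_out = 44.0 kW

Extent of reaction ξ = 0.480 × 2130 = 1022.4 mol/h
Reaction term: ξ·ΔH°_rxn = 1022.4 × -146 = -149270 kJ/h
Sensible, feed 76.4→25 °C: -23561 kJ/h
Outlet flows (mol/h): A 1107.6, B 1107.6, C 1022.4
Sensible, products 25→55.8 °C: 14584 kJ/h
Q = ΔH = -158250 kJ/h = -43.957 kW
Heat removed = 43.957 kW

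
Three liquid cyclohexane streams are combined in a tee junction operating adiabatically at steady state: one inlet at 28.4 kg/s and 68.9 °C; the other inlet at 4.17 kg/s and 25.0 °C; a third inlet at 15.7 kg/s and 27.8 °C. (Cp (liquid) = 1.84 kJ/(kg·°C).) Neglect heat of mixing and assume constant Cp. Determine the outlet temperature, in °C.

T_out = 51.7 °C

No heat crosses the boundary, so H_out = H_in.
Σ ṁᵢCp,ᵢTᵢ = 28.4×1.84×68.9 + 4.17×1.84×25.0 + 15.7×1.84×27.8 = 4595.3
Σ ṁᵢCp,ᵢ = 28.4×1.84 + 4.17×1.84 + 15.7×1.84 = 88.817
T_out = 4595.3 / 88.817 = 51.74 °C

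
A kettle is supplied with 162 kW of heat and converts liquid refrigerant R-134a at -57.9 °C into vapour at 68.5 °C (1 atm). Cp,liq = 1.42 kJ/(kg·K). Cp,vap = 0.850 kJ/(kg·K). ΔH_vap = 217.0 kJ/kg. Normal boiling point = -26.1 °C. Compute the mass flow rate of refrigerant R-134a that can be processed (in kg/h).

Δh = 1.42×(-26.1−-57.9) + 217.0 + 0.850×(68.5−-26.1) = 342.57 kJ/kg
Q = 162 kW = 162 kJ/s = 583200 kJ/h
ṁ = Q/Δh = 583200 / 342.57 = 1702.4 kg/h

ṁ = 1700 kg/h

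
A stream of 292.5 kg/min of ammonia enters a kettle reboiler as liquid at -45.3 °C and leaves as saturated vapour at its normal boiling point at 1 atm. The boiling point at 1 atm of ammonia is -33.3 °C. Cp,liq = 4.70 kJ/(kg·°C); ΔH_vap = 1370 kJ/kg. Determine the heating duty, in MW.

Q = 6.95 MW

liquid -45.3→-33.3 °C: 56.4 kJ/kg
vaporisation at -33.3 °C: 1370 kJ/kg
Δh = 56.4 + 1370 = 1426.4 kJ/kg
Q = ṁ·Δh = 292.5 kg/min × 1426.4 kJ/kg = 417220 kJ/min
|Q| = 6953.7 kW = 6.9537 MW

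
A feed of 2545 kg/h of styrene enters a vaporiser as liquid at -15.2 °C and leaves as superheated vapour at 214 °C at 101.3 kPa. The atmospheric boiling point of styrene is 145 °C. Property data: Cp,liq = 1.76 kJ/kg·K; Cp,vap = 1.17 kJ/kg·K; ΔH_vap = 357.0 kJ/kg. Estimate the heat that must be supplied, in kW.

liquid -15.2→145 °C: 281.95 kJ/kg
vaporisation at 145 °C: 357 kJ/kg
vapour 145→214 °C: 80.73 kJ/kg
Δh = 281.95 + 357 + 80.73 = 719.68 kJ/kg
Q = ṁ·Δh = 2545 kg/h × 719.68 kJ/kg = 1.8316e+06 kJ/h
|Q| = 508.78 kW

Q = 509 kW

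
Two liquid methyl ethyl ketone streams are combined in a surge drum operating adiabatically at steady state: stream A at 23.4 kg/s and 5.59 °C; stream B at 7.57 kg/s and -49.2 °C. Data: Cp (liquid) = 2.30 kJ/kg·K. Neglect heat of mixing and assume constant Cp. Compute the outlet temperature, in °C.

Adiabatic, steady state ⇒ Σ ṁᵢCp,ᵢ(T_out − Tᵢ) = 0
T_out = Σ ṁᵢCp,ᵢTᵢ / Σ ṁᵢCp,ᵢ
      = -555.77 / 71.231 = -7.8023 °C

T_out = -7.80 °C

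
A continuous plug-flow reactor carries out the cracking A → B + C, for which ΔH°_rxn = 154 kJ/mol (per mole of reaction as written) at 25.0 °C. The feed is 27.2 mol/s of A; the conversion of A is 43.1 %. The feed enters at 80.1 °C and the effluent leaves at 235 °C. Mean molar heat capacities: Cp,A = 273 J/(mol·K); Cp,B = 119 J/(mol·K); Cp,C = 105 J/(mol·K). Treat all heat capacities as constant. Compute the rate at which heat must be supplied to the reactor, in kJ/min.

Q_in = 170000 kJ/min

Extent of reaction ξ = 0.431 × 27.2 = 11.723 mol/s
Reaction term: ξ·ΔH°_rxn = 11.723 × 154 = 1805.4 kJ/s
Sensible, feed 80.1→25 °C: -409.15 kJ/s
Outlet flows (mol/s): A 15.477, B 11.723, C 11.723
Sensible, products 25→235 °C: 1438.7 kJ/s
Q = ΔH = 2835 kJ/s = 2835 kW
Heat supplied = 170100 kJ/min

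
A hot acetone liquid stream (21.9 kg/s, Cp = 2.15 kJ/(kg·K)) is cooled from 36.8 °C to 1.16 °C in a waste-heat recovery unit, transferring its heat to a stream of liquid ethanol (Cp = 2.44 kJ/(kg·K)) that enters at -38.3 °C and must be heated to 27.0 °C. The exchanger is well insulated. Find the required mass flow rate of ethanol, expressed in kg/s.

Heat released by hot stream: Q = 21.9 × 2.15 × (36.8 − 1.16) = 1678.1 kJ/s
Energy balance on cold side (adiabatic exchanger): Q = ṁ_c·Cp_c·(T_c,out − T_c,in)
ṁ_c = 1678.1 / [2.44 × (27.0 − -38.3)] = 10.532 kg/s

ṁ_c = 10.5 kg/s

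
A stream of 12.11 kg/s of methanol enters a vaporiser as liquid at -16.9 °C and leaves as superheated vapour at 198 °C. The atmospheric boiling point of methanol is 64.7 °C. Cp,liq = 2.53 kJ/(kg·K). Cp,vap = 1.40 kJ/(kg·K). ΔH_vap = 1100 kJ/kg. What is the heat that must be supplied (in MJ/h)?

liquid -16.9→64.7 °C: 206.45 kJ/kg
vaporisation at 64.7 °C: 1100 kJ/kg
vapour 64.7→198 °C: 186.62 kJ/kg
Δh = 206.45 + 1100 + 186.62 = 1493.1 kJ/kg
Q = ṁ·Δh = 12.11 kg/s × 1493.1 kJ/kg = 18081 kJ/s
|Q| = 18081 kW = 65092 MJ/h

Q = 65100 MJ/h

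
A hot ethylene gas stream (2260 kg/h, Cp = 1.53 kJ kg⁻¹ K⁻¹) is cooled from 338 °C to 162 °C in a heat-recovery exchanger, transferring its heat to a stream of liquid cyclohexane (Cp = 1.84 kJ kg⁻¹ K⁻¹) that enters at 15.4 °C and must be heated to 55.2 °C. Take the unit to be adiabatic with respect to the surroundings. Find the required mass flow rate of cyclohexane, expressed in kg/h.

ṁ_c = 8310 kg/h

Heat released by hot stream: Q = 2260 × 1.53 × (338 − 162) = 608570 kJ/h
Energy balance on cold side (adiabatic exchanger): Q = ṁ_c·Cp_c·(T_c,out − T_c,in)
ṁ_c = 608570 / [1.84 × (55.2 − 15.4)] = 8310.2 kg/h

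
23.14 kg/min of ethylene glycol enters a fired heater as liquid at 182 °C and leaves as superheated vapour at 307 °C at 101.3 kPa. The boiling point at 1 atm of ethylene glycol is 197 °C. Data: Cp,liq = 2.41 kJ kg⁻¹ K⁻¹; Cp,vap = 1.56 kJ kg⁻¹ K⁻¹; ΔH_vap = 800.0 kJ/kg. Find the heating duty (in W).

Q = 389000 W

liquid 182→197 °C: 36.15 kJ/kg
vaporisation at 197 °C: 800 kJ/kg
vapour 197→307 °C: 171.6 kJ/kg
Δh = 36.15 + 800 + 171.6 = 1007.8 kJ/kg
Q = ṁ·Δh = 23.14 kg/min × 1007.8 kJ/kg = 23319 kJ/min
|Q| = 388.66 kW = 388660 W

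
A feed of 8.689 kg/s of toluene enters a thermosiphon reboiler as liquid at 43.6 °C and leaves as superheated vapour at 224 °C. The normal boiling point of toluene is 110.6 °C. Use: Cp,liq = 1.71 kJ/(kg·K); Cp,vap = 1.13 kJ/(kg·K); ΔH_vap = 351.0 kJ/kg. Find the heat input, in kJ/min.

liquid 43.6→110.6 °C: 114.57 kJ/kg
vaporisation at 110.6 °C: 351 kJ/kg
vapour 110.6→224 °C: 128.14 kJ/kg
Δh = 114.57 + 351 + 128.14 = 593.71 kJ/kg
Q = ṁ·Δh = 8.689 kg/s × 593.71 kJ/kg = 5158.8 kJ/s
|Q| = 5158.8 kW = 309530 kJ/min

Q = 310000 kJ/min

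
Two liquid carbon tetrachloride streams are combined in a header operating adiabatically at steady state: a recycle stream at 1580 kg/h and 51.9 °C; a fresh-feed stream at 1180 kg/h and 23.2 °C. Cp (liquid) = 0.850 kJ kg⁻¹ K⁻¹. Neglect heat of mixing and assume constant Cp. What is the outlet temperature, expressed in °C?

T_out = 39.6 °C

Energy balance with Q = 0: Σ ṁᵢCp,ᵢ(T_out − Tᵢ) = 0
Σ ṁᵢCp,ᵢTᵢ = 1580×0.850×51.9 + 1180×0.850×23.2 = 92971
Σ ṁᵢCp,ᵢ = 1580×0.850 + 1180×0.850 = 2346
T_out = 92971 / 2346 = 39.63 °C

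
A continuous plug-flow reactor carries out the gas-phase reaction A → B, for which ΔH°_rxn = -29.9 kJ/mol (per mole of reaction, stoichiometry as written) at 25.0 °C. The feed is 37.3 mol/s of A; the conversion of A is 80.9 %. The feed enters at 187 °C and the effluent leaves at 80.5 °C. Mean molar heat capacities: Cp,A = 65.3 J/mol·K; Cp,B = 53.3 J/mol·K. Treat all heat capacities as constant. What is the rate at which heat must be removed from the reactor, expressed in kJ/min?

Q_out = 70900 kJ/min

Extent of reaction ξ = 0.809 × 37.3 = 30.176 mol/s
Reaction term: ξ·ΔH°_rxn = 30.176 × -29.9 = -902.25 kJ/s
Sensible, feed 187→25 °C: -394.58 kJ/s
Outlet flows (mol/s): A 7.1243, B 30.176
Sensible, products 25→80.5 °C: 115.08 kJ/s
Q = ΔH = -1181.8 kJ/s = -1181.8 kW
Heat removed = 70905 kJ/min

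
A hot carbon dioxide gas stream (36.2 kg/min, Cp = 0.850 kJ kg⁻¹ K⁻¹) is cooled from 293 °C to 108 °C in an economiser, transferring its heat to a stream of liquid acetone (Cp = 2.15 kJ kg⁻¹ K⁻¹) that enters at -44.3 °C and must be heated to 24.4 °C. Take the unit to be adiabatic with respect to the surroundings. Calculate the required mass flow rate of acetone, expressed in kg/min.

Heat released by hot stream: Q = 36.2 × 0.850 × (293 − 108) = 5692.5 kJ/min
Energy balance on cold side (adiabatic exchanger): Q = ṁ_c·Cp_c·(T_c,out − T_c,in)
ṁ_c = 5692.5 / [2.15 × (24.4 − -44.3)] = 38.539 kg/min

ṁ_c = 38.5 kg/min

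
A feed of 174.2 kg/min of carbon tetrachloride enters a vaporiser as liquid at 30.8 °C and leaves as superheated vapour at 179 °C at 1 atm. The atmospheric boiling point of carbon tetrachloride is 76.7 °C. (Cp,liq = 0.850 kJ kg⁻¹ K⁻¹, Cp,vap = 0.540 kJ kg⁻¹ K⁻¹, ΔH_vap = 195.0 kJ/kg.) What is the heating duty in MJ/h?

liquid 30.8→76.7 °C: 39.015 kJ/kg
vaporisation at 76.7 °C: 195 kJ/kg
vapour 76.7→179 °C: 55.242 kJ/kg
Δh = 39.015 + 195 + 55.242 = 289.26 kJ/kg
Q = ṁ·Δh = 174.2 kg/min × 289.26 kJ/kg = 50389 kJ/min
|Q| = 839.81 kW = 3023.3 MJ/h

Q = 3020 MJ/h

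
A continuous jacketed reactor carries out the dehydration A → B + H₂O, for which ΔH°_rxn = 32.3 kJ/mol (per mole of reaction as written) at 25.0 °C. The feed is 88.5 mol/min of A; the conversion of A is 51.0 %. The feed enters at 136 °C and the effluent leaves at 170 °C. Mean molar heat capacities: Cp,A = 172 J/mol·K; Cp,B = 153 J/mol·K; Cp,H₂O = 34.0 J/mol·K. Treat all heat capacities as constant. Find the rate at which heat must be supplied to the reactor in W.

Extent of reaction ξ = 0.510 × 88.5 = 45.135 mol/min
Reaction term: ξ·ΔH°_rxn = 45.135 × 32.3 = 1457.9 kJ/min
Sensible, feed 136→25 °C: -1689.6 kJ/min
Outlet flows (mol/min): A 43.365, B 45.135, H₂O 45.135
Sensible, products 25→170 °C: 2305.4 kJ/min
Q = ΔH = 2073.6 kJ/min = 34.56 kW
Heat supplied = 34560 W

Q_in = 34600 W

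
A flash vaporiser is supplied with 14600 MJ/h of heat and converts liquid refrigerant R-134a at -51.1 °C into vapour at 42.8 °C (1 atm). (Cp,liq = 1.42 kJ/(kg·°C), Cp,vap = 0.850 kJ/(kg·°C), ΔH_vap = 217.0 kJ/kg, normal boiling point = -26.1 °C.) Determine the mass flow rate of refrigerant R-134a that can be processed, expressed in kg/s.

Δh = 1.42×(-26.1−-51.1) + 217.0 + 0.850×(42.8−-26.1) = 311.06 kJ/kg
Q = 14600 MJ/h = 4055.6 kJ/s = 4055.6 kJ/s
ṁ = Q/Δh = 4055.6 / 311.06 = 13.038 kg/s

ṁ = 13.0 kg/s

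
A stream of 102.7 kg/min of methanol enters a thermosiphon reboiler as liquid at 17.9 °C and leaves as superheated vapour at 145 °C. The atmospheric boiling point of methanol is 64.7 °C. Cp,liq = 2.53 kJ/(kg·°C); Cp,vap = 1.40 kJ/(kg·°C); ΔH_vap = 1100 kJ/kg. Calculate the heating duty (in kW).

Q = 2280 kW

liquid 17.9→64.7 °C: 118.4 kJ/kg
vaporisation at 64.7 °C: 1100 kJ/kg
vapour 64.7→145 °C: 112.42 kJ/kg
Δh = 118.4 + 1100 + 112.42 = 1330.8 kJ/kg
Q = ṁ·Δh = 102.7 kg/min × 1330.8 kJ/kg = 136680 kJ/min
|Q| = 2277.9 kW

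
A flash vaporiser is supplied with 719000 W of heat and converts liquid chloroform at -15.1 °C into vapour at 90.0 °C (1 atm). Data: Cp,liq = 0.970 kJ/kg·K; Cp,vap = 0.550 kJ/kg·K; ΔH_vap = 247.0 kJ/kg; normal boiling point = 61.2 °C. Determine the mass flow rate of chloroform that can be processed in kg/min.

ṁ = 128 kg/min

Δh = 0.970×(61.2−-15.1) + 247.0 + 0.550×(90.0−61.2) = 336.85 kJ/kg
Q = 719000 W = 719 kJ/s = 43140 kJ/min
ṁ = Q/Δh = 43140 / 336.85 = 128.07 kg/min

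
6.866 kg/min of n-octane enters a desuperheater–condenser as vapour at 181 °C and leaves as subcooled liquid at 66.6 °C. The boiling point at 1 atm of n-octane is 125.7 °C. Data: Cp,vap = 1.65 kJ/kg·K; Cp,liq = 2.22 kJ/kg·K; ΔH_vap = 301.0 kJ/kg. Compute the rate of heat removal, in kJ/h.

vapour 181→125.7 °C: -91.245 kJ/kg
condensation at 125.7 °C: -301 kJ/kg
liquid 125.7→66.6 °C: -131.2 kJ/kg
Δh = -91.245 + -301 + -131.2 = -523.45 kJ/kg
Q = ṁ·Δh = 6.866 kg/min × -523.45 kJ/kg = -3594 kJ/min
|Q| = 59.9 kW = 215640 kJ/h

Q_c = 216000 kJ/h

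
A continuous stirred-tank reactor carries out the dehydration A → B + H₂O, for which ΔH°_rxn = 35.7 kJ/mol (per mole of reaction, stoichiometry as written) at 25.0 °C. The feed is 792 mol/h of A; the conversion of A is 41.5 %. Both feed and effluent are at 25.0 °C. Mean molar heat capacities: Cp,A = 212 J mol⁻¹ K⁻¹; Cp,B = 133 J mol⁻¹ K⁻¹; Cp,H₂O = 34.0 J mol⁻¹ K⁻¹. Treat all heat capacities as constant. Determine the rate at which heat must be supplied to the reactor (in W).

Extent of reaction ξ = 0.415 × 792 = 328.68 mol/h
Reaction term: ξ·ΔH°_rxn = 328.68 × 35.7 = 11734 kJ/h
Q = ΔH = 11734 kJ/h = 3.2594 kW
Heat supplied = 3259.4 W

Q_in = 3260 W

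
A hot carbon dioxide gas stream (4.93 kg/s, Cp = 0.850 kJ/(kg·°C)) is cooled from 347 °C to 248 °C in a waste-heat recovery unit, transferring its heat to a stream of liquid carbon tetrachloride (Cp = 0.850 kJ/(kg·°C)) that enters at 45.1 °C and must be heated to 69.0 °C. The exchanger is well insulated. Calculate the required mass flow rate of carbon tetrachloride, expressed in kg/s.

Heat released by hot stream: Q = 4.93 × 0.850 × (347 − 248) = 414.86 kJ/s
Energy balance on cold side (adiabatic exchanger): Q = ṁ_c·Cp_c·(T_c,out − T_c,in)
ṁ_c = 414.86 / [0.850 × (69.0 − 45.1)] = 20.421 kg/s

ṁ_c = 20.4 kg/s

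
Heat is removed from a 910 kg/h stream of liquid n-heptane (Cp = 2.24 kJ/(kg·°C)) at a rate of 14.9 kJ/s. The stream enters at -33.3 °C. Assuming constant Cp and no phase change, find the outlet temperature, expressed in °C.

Q = 14.9 kJ/s = 53640 kJ/h
ΔT = Q/(ṁ·Cp) = 53640/(910×2.24) = 26.315 K
T_out = -33.3 − 26.315 = -59.615 °C

T_out = -59.6 °C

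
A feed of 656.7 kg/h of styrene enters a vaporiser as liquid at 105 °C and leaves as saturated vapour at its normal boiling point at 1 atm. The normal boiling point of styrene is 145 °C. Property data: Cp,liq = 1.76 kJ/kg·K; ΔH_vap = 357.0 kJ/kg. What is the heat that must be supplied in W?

Q = 78000 W

liquid 105→145 °C: 70.4 kJ/kg
vaporisation at 145 °C: 357 kJ/kg
Δh = 70.4 + 357 = 427.4 kJ/kg
Q = ṁ·Δh = 656.7 kg/h × 427.4 kJ/kg = 280670 kJ/h
|Q| = 77.965 kW = 77965 W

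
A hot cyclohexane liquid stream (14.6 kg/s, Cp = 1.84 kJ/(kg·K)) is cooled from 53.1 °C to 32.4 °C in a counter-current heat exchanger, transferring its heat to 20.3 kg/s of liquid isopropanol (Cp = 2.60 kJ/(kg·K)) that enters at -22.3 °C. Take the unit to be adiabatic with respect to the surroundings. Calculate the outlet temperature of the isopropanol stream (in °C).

T_c,out = -11.8 °C

Heat released by hot stream: Q = 14.6 × 1.84 × (53.1 − 32.4) = 556.08 kJ/s
Energy balance on cold side (adiabatic exchanger): Q = ṁ_c·Cp_c·(T_c,out − T_c,in)
T_c,out = -22.3 + 556.08/(20.3 × 2.60) = -11.764 °C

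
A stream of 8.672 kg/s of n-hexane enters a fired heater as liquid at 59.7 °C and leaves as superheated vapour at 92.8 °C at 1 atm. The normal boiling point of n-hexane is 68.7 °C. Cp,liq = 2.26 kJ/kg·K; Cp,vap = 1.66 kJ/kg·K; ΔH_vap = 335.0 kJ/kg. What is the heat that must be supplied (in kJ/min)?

liquid 59.7→68.7 °C: 20.34 kJ/kg
vaporisation at 68.7 °C: 335 kJ/kg
vapour 68.7→92.8 °C: 40.006 kJ/kg
Δh = 20.34 + 335 + 40.006 = 395.35 kJ/kg
Q = ṁ·Δh = 8.672 kg/s × 395.35 kJ/kg = 3428.4 kJ/s
|Q| = 3428.4 kW = 205710 kJ/min

Q = 206000 kJ/min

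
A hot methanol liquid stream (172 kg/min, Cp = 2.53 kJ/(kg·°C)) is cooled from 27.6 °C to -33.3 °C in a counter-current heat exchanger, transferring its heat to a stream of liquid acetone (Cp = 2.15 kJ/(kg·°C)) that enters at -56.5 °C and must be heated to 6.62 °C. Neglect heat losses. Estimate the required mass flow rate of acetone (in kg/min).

ṁ_c = 195 kg/min

Heat released by hot stream: Q = 172 × 2.53 × (27.6 − -33.3) = 26501 kJ/min
Energy balance on cold side (adiabatic exchanger): Q = ṁ_c·Cp_c·(T_c,out − T_c,in)
ṁ_c = 26501 / [2.15 × (6.62 − -56.5)] = 195.28 kg/min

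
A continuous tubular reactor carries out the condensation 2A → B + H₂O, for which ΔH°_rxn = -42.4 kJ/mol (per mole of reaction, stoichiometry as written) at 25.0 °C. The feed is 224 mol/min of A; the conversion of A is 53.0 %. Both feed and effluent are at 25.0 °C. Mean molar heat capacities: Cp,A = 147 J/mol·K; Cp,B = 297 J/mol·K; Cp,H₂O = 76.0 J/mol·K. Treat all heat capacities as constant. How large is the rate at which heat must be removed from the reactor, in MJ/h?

Extent of reaction ξ = 0.530 × 224 / 2 = 59.36 mol/min
Reaction term: ξ·ΔH°_rxn = 59.36 × -42.4 = -2516.9 kJ/min
Q = ΔH = -2516.9 kJ/min = -41.948 kW
Heat removed = 151.01 MJ/h

Q_out = 151 MJ/h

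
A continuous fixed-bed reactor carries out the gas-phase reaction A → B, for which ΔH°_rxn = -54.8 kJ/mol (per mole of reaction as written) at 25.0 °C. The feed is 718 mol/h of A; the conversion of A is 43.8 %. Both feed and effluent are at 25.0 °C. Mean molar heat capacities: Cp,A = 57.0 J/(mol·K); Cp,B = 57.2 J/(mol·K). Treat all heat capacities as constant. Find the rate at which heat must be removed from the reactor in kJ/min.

Q_out = 287 kJ/min

Extent of reaction ξ = 0.438 × 718 = 314.48 mol/h
Reaction term: ξ·ΔH°_rxn = 314.48 × -54.8 = -17234 kJ/h
Q = ΔH = -17234 kJ/h = -4.7871 kW
Heat removed = 287.23 kJ/min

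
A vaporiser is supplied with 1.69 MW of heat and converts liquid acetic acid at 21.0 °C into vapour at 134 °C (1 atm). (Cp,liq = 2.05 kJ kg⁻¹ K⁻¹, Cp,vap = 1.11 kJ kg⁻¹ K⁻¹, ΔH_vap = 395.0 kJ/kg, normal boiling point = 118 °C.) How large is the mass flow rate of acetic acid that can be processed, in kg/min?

Δh = 2.05×(118−21.0) + 395.0 + 1.11×(134−118) = 611.61 kJ/kg
Q = 1.69 MW = 1690 kJ/s = 101400 kJ/min
ṁ = Q/Δh = 101400 / 611.61 = 165.79 kg/min

ṁ = 166 kg/min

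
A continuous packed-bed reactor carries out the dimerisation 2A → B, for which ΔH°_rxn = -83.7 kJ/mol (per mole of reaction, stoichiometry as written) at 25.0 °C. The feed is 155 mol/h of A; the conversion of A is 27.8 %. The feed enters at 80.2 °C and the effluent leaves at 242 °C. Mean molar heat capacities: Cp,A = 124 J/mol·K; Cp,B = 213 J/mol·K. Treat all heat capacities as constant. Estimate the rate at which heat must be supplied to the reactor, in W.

Q_in = 317 W

Extent of reaction ξ = 0.278 × 155 / 2 = 21.545 mol/h
Reaction term: ξ·ΔH°_rxn = 21.545 × -83.7 = -1803.3 kJ/h
Sensible, feed 80.2→25 °C: -1060.9 kJ/h
Outlet flows (mol/h): A 111.91, B 21.545
Sensible, products 25→242 °C: 4007.1 kJ/h
Q = ΔH = 1142.8 kJ/h = 0.31746 kW
Heat supplied = 317.46 W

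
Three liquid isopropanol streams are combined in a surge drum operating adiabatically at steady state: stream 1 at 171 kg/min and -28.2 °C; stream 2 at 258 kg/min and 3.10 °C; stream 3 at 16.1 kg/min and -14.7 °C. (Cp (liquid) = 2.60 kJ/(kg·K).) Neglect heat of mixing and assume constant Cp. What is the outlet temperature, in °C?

T_out = -9.57 °C

No heat crosses the boundary, so H_out = H_in.
T_out = Σ ṁᵢCp,ᵢTᵢ / Σ ṁᵢCp,ᵢ
      = -11074 / 1157.3 = -9.5688 °C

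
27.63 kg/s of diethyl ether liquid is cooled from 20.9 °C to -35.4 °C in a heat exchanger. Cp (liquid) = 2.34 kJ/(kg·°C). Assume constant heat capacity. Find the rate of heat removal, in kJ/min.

Q = ṁ·Cp·ΔT = 27.63 × 2.34 × (-35.4 − 20.9) = -3640 kJ/s
Cooling duty = 218400 kJ/min

Q_c = 218000 kJ/min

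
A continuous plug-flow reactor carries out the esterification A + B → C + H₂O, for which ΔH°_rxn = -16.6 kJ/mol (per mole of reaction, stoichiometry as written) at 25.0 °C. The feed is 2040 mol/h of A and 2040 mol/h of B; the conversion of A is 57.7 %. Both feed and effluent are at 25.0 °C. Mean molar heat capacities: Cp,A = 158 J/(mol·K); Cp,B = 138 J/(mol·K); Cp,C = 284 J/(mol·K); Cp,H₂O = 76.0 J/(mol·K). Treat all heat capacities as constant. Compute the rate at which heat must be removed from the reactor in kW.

Extent of reaction ξ = 0.577 × 2040 = 1177.1 mol/h
Reaction term: ξ·ΔH°_rxn = 1177.1 × -16.6 = -19540 kJ/h
Q = ΔH = -19540 kJ/h = -5.4276 kW
Heat removed = 5.4276 kW

Q_out = 5.43 kW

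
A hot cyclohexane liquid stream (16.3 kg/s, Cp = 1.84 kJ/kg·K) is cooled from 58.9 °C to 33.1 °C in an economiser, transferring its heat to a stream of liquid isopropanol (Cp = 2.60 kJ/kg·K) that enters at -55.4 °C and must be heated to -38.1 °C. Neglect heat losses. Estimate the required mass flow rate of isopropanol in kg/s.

Heat released by hot stream: Q = 16.3 × 1.84 × (58.9 − 33.1) = 773.79 kJ/s
Energy balance on cold side (adiabatic exchanger): Q = ṁ_c·Cp_c·(T_c,out − T_c,in)
ṁ_c = 773.79 / [2.60 × (-38.1 − -55.4)] = 17.203 kg/s

ṁ_c = 17.2 kg/s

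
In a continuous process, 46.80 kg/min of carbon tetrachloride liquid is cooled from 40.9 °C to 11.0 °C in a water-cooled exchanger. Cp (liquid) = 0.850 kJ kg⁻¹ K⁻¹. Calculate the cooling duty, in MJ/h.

Q_c = 71.4 MJ/h

Q = ṁ·Cp·ΔT = 46.80 × 0.850 × (11.0 − 40.9) = -1189.4 kJ/min
Converting: 1189.4 / 60 s = 19.824 kW
Cooling duty = 71.365 MJ/h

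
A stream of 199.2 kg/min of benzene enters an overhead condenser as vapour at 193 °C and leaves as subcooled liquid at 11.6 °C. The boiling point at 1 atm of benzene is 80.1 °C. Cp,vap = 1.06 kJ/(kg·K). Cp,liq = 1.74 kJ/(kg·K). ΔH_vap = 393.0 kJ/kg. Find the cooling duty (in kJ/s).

Q_c = 2100 kJ/s

vapour 193→80.1 °C: -119.67 kJ/kg
condensation at 80.1 °C: -393 kJ/kg
liquid 80.1→11.6 °C: -119.19 kJ/kg
Δh = -119.67 + -393 + -119.19 = -631.86 kJ/kg
Q = ṁ·Δh = 199.2 kg/min × -631.86 kJ/kg = -125870 kJ/min
|Q| = 2097.8 kW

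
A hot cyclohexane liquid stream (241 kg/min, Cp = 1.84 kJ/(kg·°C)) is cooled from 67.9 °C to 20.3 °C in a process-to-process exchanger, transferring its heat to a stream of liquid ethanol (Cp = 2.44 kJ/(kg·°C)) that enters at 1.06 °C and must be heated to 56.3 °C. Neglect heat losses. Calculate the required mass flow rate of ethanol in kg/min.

ṁ_c = 157 kg/min

Heat released by hot stream: Q = 241 × 1.84 × (67.9 − 20.3) = 21108 kJ/min
Energy balance on cold side (adiabatic exchanger): Q = ṁ_c·Cp_c·(T_c,out − T_c,in)
ṁ_c = 21108 / [2.44 × (56.3 − 1.06)] = 156.6 kg/min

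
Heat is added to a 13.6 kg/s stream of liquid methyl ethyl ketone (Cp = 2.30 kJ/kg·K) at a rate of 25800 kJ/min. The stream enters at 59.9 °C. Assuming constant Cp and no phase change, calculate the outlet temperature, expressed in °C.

T_out = 73.6 °C

Q = 25800 kJ/min = 430 kJ/s
ΔT = Q/(ṁ·Cp) = 430/(13.6×2.30) = 13.747 K
T_out = 59.9 + 13.747 = 73.647 °C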